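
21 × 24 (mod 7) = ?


21 × 24 = 504
504 mod 7 = 0


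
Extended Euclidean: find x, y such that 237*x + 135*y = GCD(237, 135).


Tabular extended Euclidean (each row: r = 237*s + 135*t):
r=237, s=1, t=0
r=135, s=0, t=1
q=1: r=102, s=1, t=-1   [237*(1) + 135*(-1) = 102]
q=1: r=33, s=-1, t=2   [237*(-1) + 135*(2) = 33]
q=3: r=3, s=4, t=-7   [237*(4) + 135*(-7) = 3]
q=11: r=0, s=-45, t=79   [237*(-45) + 135*(79) = 0]
GCD = 3; from the row with r=3: x=4, y=-7
Check: 237*(4) + 135*(-7) = 948 - 945 = 3

GCD = 3, x = 4, y = -7


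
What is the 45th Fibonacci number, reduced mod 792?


F(k) mod 792 for k=1..45:
1, 1, 2, 3, 5, 8, 13, 21, 34, 55, 89, 144, 233, 377, 610, 195, 13, 208, 221, 429, 650, 287, 145, 432, 577, 217, 2, 219, 221, 440, 661, 309, 178, 487, 665, 360, 233, 593, 34, 627, 661, 496, 365, 69, 434
F(45) mod 792 = 434


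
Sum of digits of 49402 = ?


4 + 9 + 4 + 0 + 2 = 19


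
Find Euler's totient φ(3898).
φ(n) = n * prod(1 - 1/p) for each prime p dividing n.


3898 = 2 × 1949
Prime factors: 2, 1949
φ(3898) = 3898 × (1-1/2) × (1-1/1949)
= 3898 × 1/2 × 1948/1949 = 1948

φ(3898) = 1948


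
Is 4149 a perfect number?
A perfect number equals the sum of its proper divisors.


Proper divisors of 4149: 1, 3, 9, 461, 1383
Sum = 1 + 3 + 9 + 461 + 1383 = 1857

No, 4149 is not perfect (1857 ≠ 4149)


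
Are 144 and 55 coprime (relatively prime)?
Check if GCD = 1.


Euclidean algorithm:
144 = 2 * 55 + 34
55 = 1 * 34 + 21
34 = 1 * 21 + 13
21 = 1 * 13 + 8
13 = 1 * 8 + 5
8 = 1 * 5 + 3
5 = 1 * 3 + 2
3 = 1 * 2 + 1
2 = 2 * 1 + 0
GCD(144, 55) = 1

Yes, coprime (GCD = 1)


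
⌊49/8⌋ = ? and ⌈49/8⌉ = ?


49/8 = 6.1250
floor = 6
ceil = 7

floor = 6, ceil = 7


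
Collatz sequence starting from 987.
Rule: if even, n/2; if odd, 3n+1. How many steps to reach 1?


987 → 2962 → 1481 → 4444 → 2222 → 1111 → 3334 → 1667 → 5002 → 2501 → 7504 → 3752 → 1876 → 938 → 469 → 1408 → 704 → 352 → 176 → 88 → 44 → 22 → 11 → 34 → 17 → 52 → 26 → 13 → 40 → 20 → 10 → 5 → 16 → 8 → 4 → 2 → 1
Total steps = 36

36 steps


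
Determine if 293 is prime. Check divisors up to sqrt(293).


Check divisors up to sqrt(293) = 17.1172
No divisors found.
293 is prime.

Yes, 293 is prime


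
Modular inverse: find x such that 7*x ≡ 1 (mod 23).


Use the extended Euclidean algorithm on (23, 7); each row r = 23*s + 7*t:
r=23, s=1, t=0
r=7, s=0, t=1
q=3: r=2, s=1, t=-3   [23*(1) + 7*(-3) = 2]
q=3: r=1, s=-3, t=10   [23*(-3) + 7*(10) = 1]
q=2: r=0, s=7, t=-23   [23*(7) + 7*(-23) = 0]
GCD = 1 with t = 10, so 7*(10) ≡ 1 (mod 23)
Inverse = 10 mod 23 = 10
Check: 7 * 10 = 70 ≡ 1 (mod 23)

7^(-1) ≡ 10 (mod 23)


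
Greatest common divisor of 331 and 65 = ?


331 = 5 * 65 + 6
65 = 10 * 6 + 5
6 = 1 * 5 + 1
5 = 5 * 1 + 0
GCD = 1


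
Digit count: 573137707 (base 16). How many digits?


573137707 in base 16 = 2229632B
Number of digits = 8

8 digits (base 16)


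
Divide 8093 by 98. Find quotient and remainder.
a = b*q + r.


8093 = 98 * 82 + 57
Check: 8036 + 57 = 8093

q = 82, r = 57


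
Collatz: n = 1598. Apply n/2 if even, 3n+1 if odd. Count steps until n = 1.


1598 → 799 → 2398 → 1199 → 3598 → 1799 → 5398 → 2699 → 8098 → 4049 → 12148 → 6074 → 3037 → 9112 → 4556 → 2278 → 1139 → 3418 → 1709 → 5128 → 2564 → 1282 → 641 → 1924 → 962 → 481 → 1444 → 722 → 361 → 1084 → 542 → 271 → 814 → 407 → 1222 → 611 → 1834 → 917 → 2752 → 1376 → 688 → 344 → 172 → 86 → 43 → 130 → 65 → 196 → 98 → 49 → 148 → 74 → 37 → 112 → 56 → 28 → 14 → 7 → 22 → 11 → 34 → 17 → 52 → 26 → 13 → 40 → 20 → 10 → 5 → 16 → 8 → 4 → 2 → 1
Total steps = 73

73 steps


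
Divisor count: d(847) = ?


847 = 7^1 × 11^2
d(847) = (1+1) × (2+1) = 6

6 divisors


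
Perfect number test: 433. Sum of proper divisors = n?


Proper divisors of 433: 1
Sum = 1 = 1

No, 433 is not perfect (1 ≠ 433)


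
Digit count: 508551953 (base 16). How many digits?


508551953 in base 16 = 1E4FE311
Number of digits = 8

8 digits (base 16)


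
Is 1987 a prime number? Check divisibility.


Check divisors up to sqrt(1987) = 44.5758
No divisors found.
1987 is prime.

Yes, 1987 is prime


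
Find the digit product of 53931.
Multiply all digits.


5 × 3 × 9 × 3 × 1 = 405


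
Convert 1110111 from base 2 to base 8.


1110111 (base 2) = 119 (decimal)
119 (decimal) = 167 (base 8)


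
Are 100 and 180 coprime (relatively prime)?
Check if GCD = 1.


Euclidean algorithm:
180 = 1 * 100 + 80
100 = 1 * 80 + 20
80 = 4 * 20 + 0
GCD(100, 180) = 20

No, not coprime (GCD = 20)


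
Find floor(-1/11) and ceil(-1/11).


-1/11 = -0.0909
floor = -1
ceil = 0

floor = -1, ceil = 0


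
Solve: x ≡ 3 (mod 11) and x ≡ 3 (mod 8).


M = 11*8 = 88
M1 = M/11 = 8, M2 = M/8 = 11
M1^(-1) mod 11 = 7, M2^(-1) mod 8 = 3
x = 3*8*7 + 3*11*3 = 267
267 mod 88 = 3
Check: 3 mod 11 = 3 ✓, 3 mod 8 = 3 ✓

x ≡ 3 (mod 88)


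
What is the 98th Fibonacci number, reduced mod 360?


F(k) mod 360 for k=1..98:
1, 1, 2, 3, 5, 8, 13, 21, 34, 55, 89, 144, 233, 17, 250, 267, 157, 64, 221, 285, 146, 71, 217, 288, 145, 73, 218, 291, 149, 80, 229, 309, 178, 127, 305, 72, 17, 89, 106, 195, 301, 136, 77, 213, 290, 143, 73, 216, 289, 145, 74, 219, 293, 152, 85, 237, 322, 199, 161, 0, 161, 161, 322, 123, 85, 208, 293, 141, 74, 215, 289, 144, 73, 217, 290, 147, 77, 224, 301, 165, 106, 271, 17, 288, 305, 233, 178, 51, 229, 280, 149, 69, 218, 287, 145, 72, 217, 289
F(98) mod 360 = 289


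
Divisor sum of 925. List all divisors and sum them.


Divisors of 925: 1, 5, 25, 37, 185, 925
Sum = 1 + 5 + 25 + 37 + 185 + 925 = 1178

σ(925) = 1178


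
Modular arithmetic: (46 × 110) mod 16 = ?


46 × 110 = 5060
5060 mod 16 = 4


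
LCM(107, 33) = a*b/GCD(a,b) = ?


GCD(107, 33) = 1
LCM = 107*33/1 = 3531/1 = 3531

LCM = 3531


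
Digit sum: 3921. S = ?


3 + 9 + 2 + 1 = 15


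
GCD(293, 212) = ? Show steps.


293 = 1 * 212 + 81
212 = 2 * 81 + 50
81 = 1 * 50 + 31
50 = 1 * 31 + 19
31 = 1 * 19 + 12
19 = 1 * 12 + 7
12 = 1 * 7 + 5
7 = 1 * 5 + 2
5 = 2 * 2 + 1
2 = 2 * 1 + 0
GCD = 1


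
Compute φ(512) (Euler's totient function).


512 = 2^9
Prime factors: 2
φ(512) = 512 × (1-1/2)
= 512 × 1/2 = 256

φ(512) = 256


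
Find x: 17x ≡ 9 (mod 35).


GCD(17, 35) = 1, unique solution
a^(-1) mod 35 = 33
x = 33 * 9 mod 35 = 17

x ≡ 17 (mod 35)


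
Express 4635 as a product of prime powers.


4635 / 3 = 1545
1545 / 3 = 515
515 / 5 = 103
103 / 103 = 1
4635 = 3^2 × 5 × 103


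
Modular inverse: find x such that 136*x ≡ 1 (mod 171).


Use the extended Euclidean algorithm on (171, 136); each row r = 171*s + 136*t:
r=171, s=1, t=0
r=136, s=0, t=1
q=1: r=35, s=1, t=-1   [171*(1) + 136*(-1) = 35]
q=3: r=31, s=-3, t=4   [171*(-3) + 136*(4) = 31]
q=1: r=4, s=4, t=-5   [171*(4) + 136*(-5) = 4]
q=7: r=3, s=-31, t=39   [171*(-31) + 136*(39) = 3]
q=1: r=1, s=35, t=-44   [171*(35) + 136*(-44) = 1]
q=3: r=0, s=-136, t=171   [171*(-136) + 136*(171) = 0]
GCD = 1 with t = -44, so 136*(-44) ≡ 1 (mod 171)
Inverse = -44 mod 171 = 127
Check: 136 * 127 = 17272 ≡ 1 (mod 171)

136^(-1) ≡ 127 (mod 171)


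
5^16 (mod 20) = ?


5^1 mod 20 = 5
5^2 mod 20 = 5
5^3 mod 20 = 5
5^4 mod 20 = 5
5^5 mod 20 = 5
5^6 mod 20 = 5
5^7 mod 20 = 5
5^8 mod 20 = 5
5^9 mod 20 = 5
5^10 mod 20 = 5
5^11 mod 20 = 5
5^12 mod 20 = 5
5^13 mod 20 = 5
5^14 mod 20 = 5
5^15 mod 20 = 5
5^16 mod 20 = 5


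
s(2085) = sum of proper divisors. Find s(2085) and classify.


Proper divisors: 1, 3, 5, 15, 139, 417, 695
Sum = 1 + 3 + 5 + 15 + 139 + 417 + 695 = 1275
1275 < 2085 → deficient

s(2085) = 1275 (deficient)


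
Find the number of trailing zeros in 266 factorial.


floor(266/5) = 53
floor(266/25) = 10
floor(266/125) = 2
Total = 65

65 trailing zeros


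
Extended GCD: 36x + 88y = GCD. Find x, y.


Tabular extended Euclidean (each row: r = 36*s + 88*t):
r=36, s=1, t=0
r=88, s=0, t=1
q=0: r=36, s=1, t=0   [36*(1) + 88*(0) = 36]
q=2: r=16, s=-2, t=1   [36*(-2) + 88*(1) = 16]
q=2: r=4, s=5, t=-2   [36*(5) + 88*(-2) = 4]
q=4: r=0, s=-22, t=9   [36*(-22) + 88*(9) = 0]
GCD = 4; from the row with r=4: x=5, y=-2
Check: 36*(5) + 88*(-2) = 180 - 176 = 4

GCD = 4, x = 5, y = -2


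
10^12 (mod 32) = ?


10^1 mod 32 = 10
10^2 mod 32 = 4
10^3 mod 32 = 8
10^4 mod 32 = 16
10^5 mod 32 = 0
10^6 mod 32 = 0
10^7 mod 32 = 0
10^8 mod 32 = 0
10^9 mod 32 = 0
10^10 mod 32 = 0
10^11 mod 32 = 0
10^12 mod 32 = 0


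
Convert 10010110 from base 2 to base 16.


10010110 (base 2) = 150 (decimal)
150 (decimal) = 96 (base 16)


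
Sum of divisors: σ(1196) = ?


Divisors of 1196: 1, 2, 4, 13, 23, 26, 46, 52, 92, 299, 598, 1196
Sum = 1 + 2 + 4 + 13 + 23 + 26 + 46 + 52 + 92 + 299 + 598 + 1196 = 2352

σ(1196) = 2352


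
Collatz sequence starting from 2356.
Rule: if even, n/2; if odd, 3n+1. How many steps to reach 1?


2356 → 1178 → 589 → 1768 → 884 → 442 → 221 → 664 → 332 → 166 → 83 → 250 → 125 → 376 → 188 → 94 → 47 → 142 → 71 → 214 → 107 → 322 → 161 → 484 → 242 → 121 → 364 → 182 → 91 → 274 → 137 → 412 → 206 → 103 → 310 → 155 → 466 → 233 → 700 → 350 → 175 → 526 → 263 → 790 → 395 → 1186 → 593 → 1780 → 890 → 445 → 1336 → 668 → 334 → 167 → 502 → 251 → 754 → 377 → 1132 → 566 → 283 → 850 → 425 → 1276 → 638 → 319 → 958 → 479 → 1438 → 719 → 2158 → 1079 → 3238 → 1619 → 4858 → 2429 → 7288 → 3644 → 1822 → 911 → 2734 → 1367 → 4102 → 2051 → 6154 → 3077 → 9232 → 4616 → 2308 → 1154 → 577 → 1732 → 866 → 433 → 1300 → 650 → 325 → 976 → 488 → 244 → 122 → 61 → 184 → 92 → 46 → 23 → 70 → 35 → 106 → 53 → 160 → 80 → 40 → 20 → 10 → 5 → 16 → 8 → 4 → 2 → 1
Total steps = 120

120 steps


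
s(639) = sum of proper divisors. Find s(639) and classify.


Proper divisors: 1, 3, 9, 71, 213
Sum = 1 + 3 + 9 + 71 + 213 = 297
297 < 639 → deficient

s(639) = 297 (deficient)


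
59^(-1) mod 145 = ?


Use the extended Euclidean algorithm on (145, 59); each row r = 145*s + 59*t:
r=145, s=1, t=0
r=59, s=0, t=1
q=2: r=27, s=1, t=-2   [145*(1) + 59*(-2) = 27]
q=2: r=5, s=-2, t=5   [145*(-2) + 59*(5) = 5]
q=5: r=2, s=11, t=-27   [145*(11) + 59*(-27) = 2]
q=2: r=1, s=-24, t=59   [145*(-24) + 59*(59) = 1]
q=2: r=0, s=59, t=-145   [145*(59) + 59*(-145) = 0]
GCD = 1 with t = 59, so 59*(59) ≡ 1 (mod 145)
Inverse = 59 mod 145 = 59
Check: 59 * 59 = 3481 ≡ 1 (mod 145)

59^(-1) ≡ 59 (mod 145)


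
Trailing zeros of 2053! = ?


floor(2053/5) = 410
floor(2053/25) = 82
floor(2053/125) = 16
floor(2053/625) = 3
Total = 511

511 trailing zeros


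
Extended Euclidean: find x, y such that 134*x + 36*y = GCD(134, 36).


Tabular extended Euclidean (each row: r = 134*s + 36*t):
r=134, s=1, t=0
r=36, s=0, t=1
q=3: r=26, s=1, t=-3   [134*(1) + 36*(-3) = 26]
q=1: r=10, s=-1, t=4   [134*(-1) + 36*(4) = 10]
q=2: r=6, s=3, t=-11   [134*(3) + 36*(-11) = 6]
q=1: r=4, s=-4, t=15   [134*(-4) + 36*(15) = 4]
q=1: r=2, s=7, t=-26   [134*(7) + 36*(-26) = 2]
q=2: r=0, s=-18, t=67   [134*(-18) + 36*(67) = 0]
GCD = 2; from the row with r=2: x=7, y=-26
Check: 134*(7) + 36*(-26) = 938 - 936 = 2

GCD = 2, x = 7, y = -26


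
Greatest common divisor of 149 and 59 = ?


149 = 2 * 59 + 31
59 = 1 * 31 + 28
31 = 1 * 28 + 3
28 = 9 * 3 + 1
3 = 3 * 1 + 0
GCD = 1


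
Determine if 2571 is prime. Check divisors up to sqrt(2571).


2571 / 3 = 857 (exact division)
2571 is NOT prime.

No, 2571 is not prime


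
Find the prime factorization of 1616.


1616 / 2 = 808
808 / 2 = 404
404 / 2 = 202
202 / 2 = 101
101 / 101 = 1
1616 = 2^4 × 101


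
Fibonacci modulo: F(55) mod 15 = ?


F(k) mod 15 for k=1..55:
1, 1, 2, 3, 5, 8, 13, 6, 4, 10, 14, 9, 8, 2, 10, 12, 7, 4, 11, 0, 11, 11, 7, 3, 10, 13, 8, 6, 14, 5, 4, 9, 13, 7, 5, 12, 2, 14, 1, 0, 1, 1, 2, 3, 5, 8, 13, 6, 4, 10, 14, 9, 8, 2, 10
F(55) mod 15 = 10


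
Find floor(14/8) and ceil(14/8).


14/8 = 1.7500
floor = 1
ceil = 2

floor = 1, ceil = 2


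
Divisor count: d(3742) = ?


3742 = 2^1 × 1871^1
d(3742) = (1+1) × (1+1) = 4

4 divisors


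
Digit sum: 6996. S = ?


6 + 9 + 9 + 6 = 30


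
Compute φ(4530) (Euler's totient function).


4530 = 2 × 3 × 5 × 151
Prime factors: 2, 3, 5, 151
φ(4530) = 4530 × (1-1/2) × (1-1/3) × (1-1/5) × (1-1/151)
= 4530 × 1/2 × 2/3 × 4/5 × 150/151 = 1200

φ(4530) = 1200


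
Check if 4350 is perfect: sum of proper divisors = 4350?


Proper divisors of 4350: 1, 2, 3, 5, 6, 10, 15, 25, 29, 30, 50, 58, 75, 87, 145, 150, 174, 290, 435, 725, 870, 1450, 2175
Sum = 1 + 2 + 3 + 5 + 6 + 10 + 15 + 25 + 29 + 30 + 50 + 58 + 75 + 87 + 145 + 150 + 174 + 290 + 435 + 725 + 870 + 1450 + 2175 = 6810

No, 4350 is not perfect (6810 ≠ 4350)


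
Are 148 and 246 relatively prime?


Euclidean algorithm:
246 = 1 * 148 + 98
148 = 1 * 98 + 50
98 = 1 * 50 + 48
50 = 1 * 48 + 2
48 = 24 * 2 + 0
GCD(148, 246) = 2

No, not coprime (GCD = 2)


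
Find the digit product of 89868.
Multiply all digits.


8 × 9 × 8 × 6 × 8 = 27648


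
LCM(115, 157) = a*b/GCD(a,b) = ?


GCD(115, 157) = 1
LCM = 115*157/1 = 18055/1 = 18055

LCM = 18055


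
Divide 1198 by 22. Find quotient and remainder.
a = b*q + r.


1198 = 22 * 54 + 10
Check: 1188 + 10 = 1198

q = 54, r = 10


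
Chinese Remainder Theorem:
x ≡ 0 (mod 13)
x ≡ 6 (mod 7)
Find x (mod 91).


M = 13*7 = 91
M1 = M/13 = 7, M2 = M/7 = 13
M1^(-1) mod 13 = 2, M2^(-1) mod 7 = 6
x = 0*7*2 + 6*13*6 = 468
468 mod 91 = 13
Check: 13 mod 13 = 0 ✓, 13 mod 7 = 6 ✓

x ≡ 13 (mod 91)


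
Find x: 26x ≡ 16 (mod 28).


GCD(26, 28) = 2 divides 16
Divide: 13x ≡ 8 (mod 14)
x ≡ 6 (mod 14)


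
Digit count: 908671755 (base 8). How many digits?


908671755 in base 8 = 6612235413
Number of digits = 10

10 digits (base 8)


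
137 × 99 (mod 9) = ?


137 × 99 = 13563
13563 mod 9 = 0


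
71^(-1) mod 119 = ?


Use the extended Euclidean algorithm on (119, 71); each row r = 119*s + 71*t:
r=119, s=1, t=0
r=71, s=0, t=1
q=1: r=48, s=1, t=-1   [119*(1) + 71*(-1) = 48]
q=1: r=23, s=-1, t=2   [119*(-1) + 71*(2) = 23]
q=2: r=2, s=3, t=-5   [119*(3) + 71*(-5) = 2]
q=11: r=1, s=-34, t=57   [119*(-34) + 71*(57) = 1]
q=2: r=0, s=71, t=-119   [119*(71) + 71*(-119) = 0]
GCD = 1 with t = 57, so 71*(57) ≡ 1 (mod 119)
Inverse = 57 mod 119 = 57
Check: 71 * 57 = 4047 ≡ 1 (mod 119)

71^(-1) ≡ 57 (mod 119)


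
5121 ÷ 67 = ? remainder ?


5121 = 67 * 76 + 29
Check: 5092 + 29 = 5121

q = 76, r = 29


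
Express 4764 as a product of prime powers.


4764 / 2 = 2382
2382 / 2 = 1191
1191 / 3 = 397
397 / 397 = 1
4764 = 2^2 × 3 × 397


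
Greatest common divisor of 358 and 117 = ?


358 = 3 * 117 + 7
117 = 16 * 7 + 5
7 = 1 * 5 + 2
5 = 2 * 2 + 1
2 = 2 * 1 + 0
GCD = 1


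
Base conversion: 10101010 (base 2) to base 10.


10101010 (base 2) = 170 (decimal)
170 (decimal) = 170 (base 10)


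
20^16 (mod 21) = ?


20^1 mod 21 = 20
20^2 mod 21 = 1
20^3 mod 21 = 20
20^4 mod 21 = 1
20^5 mod 21 = 20
20^6 mod 21 = 1
20^7 mod 21 = 20
20^8 mod 21 = 1
20^9 mod 21 = 20
20^10 mod 21 = 1
20^11 mod 21 = 20
20^12 mod 21 = 1
20^13 mod 21 = 20
20^14 mod 21 = 1
20^15 mod 21 = 20
20^16 mod 21 = 1


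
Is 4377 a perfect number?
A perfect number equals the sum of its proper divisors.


Proper divisors of 4377: 1, 3, 1459
Sum = 1 + 3 + 1459 = 1463

No, 4377 is not perfect (1463 ≠ 4377)


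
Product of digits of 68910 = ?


6 × 8 × 9 × 1 × 0 = 0


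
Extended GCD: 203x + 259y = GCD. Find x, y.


Tabular extended Euclidean (each row: r = 203*s + 259*t):
r=203, s=1, t=0
r=259, s=0, t=1
q=0: r=203, s=1, t=0   [203*(1) + 259*(0) = 203]
q=1: r=56, s=-1, t=1   [203*(-1) + 259*(1) = 56]
q=3: r=35, s=4, t=-3   [203*(4) + 259*(-3) = 35]
q=1: r=21, s=-5, t=4   [203*(-5) + 259*(4) = 21]
q=1: r=14, s=9, t=-7   [203*(9) + 259*(-7) = 14]
q=1: r=7, s=-14, t=11   [203*(-14) + 259*(11) = 7]
q=2: r=0, s=37, t=-29   [203*(37) + 259*(-29) = 0]
GCD = 7; from the row with r=7: x=-14, y=11
Check: 203*(-14) + 259*(11) = -2842 + 2849 = 7

GCD = 7, x = -14, y = 11


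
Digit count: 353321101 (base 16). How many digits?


353321101 in base 16 = 150F408D
Number of digits = 8

8 digits (base 16)


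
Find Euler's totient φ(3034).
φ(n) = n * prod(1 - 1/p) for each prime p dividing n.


3034 = 2 × 37 × 41
Prime factors: 2, 37, 41
φ(3034) = 3034 × (1-1/2) × (1-1/37) × (1-1/41)
= 3034 × 1/2 × 36/37 × 40/41 = 1440

φ(3034) = 1440


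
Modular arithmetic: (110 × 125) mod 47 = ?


110 × 125 = 13750
13750 mod 47 = 26


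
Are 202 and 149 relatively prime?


Euclidean algorithm:
202 = 1 * 149 + 53
149 = 2 * 53 + 43
53 = 1 * 43 + 10
43 = 4 * 10 + 3
10 = 3 * 3 + 1
3 = 3 * 1 + 0
GCD(202, 149) = 1

Yes, coprime (GCD = 1)


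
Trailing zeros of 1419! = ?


floor(1419/5) = 283
floor(1419/25) = 56
floor(1419/125) = 11
floor(1419/625) = 2
Total = 352

352 trailing zeros


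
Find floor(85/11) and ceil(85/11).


85/11 = 7.7273
floor = 7
ceil = 8

floor = 7, ceil = 8


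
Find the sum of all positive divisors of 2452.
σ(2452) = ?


Divisors of 2452: 1, 2, 4, 613, 1226, 2452
Sum = 1 + 2 + 4 + 613 + 1226 + 2452 = 4298

σ(2452) = 4298


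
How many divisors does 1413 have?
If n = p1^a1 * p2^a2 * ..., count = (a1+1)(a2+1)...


1413 = 3^2 × 157^1
d(1413) = (2+1) × (1+1) = 6

6 divisors


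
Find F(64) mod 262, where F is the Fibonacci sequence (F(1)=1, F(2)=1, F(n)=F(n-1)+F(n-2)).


F(k) mod 262 for k=1..64:
1, 1, 2, 3, 5, 8, 13, 21, 34, 55, 89, 144, 233, 115, 86, 201, 25, 226, 251, 215, 204, 157, 99, 256, 93, 87, 180, 5, 185, 190, 113, 41, 154, 195, 87, 20, 107, 127, 234, 99, 71, 170, 241, 149, 128, 15, 143, 158, 39, 197, 236, 171, 145, 54, 199, 253, 190, 181, 109, 28, 137, 165, 40, 205
F(64) mod 262 = 205


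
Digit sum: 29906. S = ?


2 + 9 + 9 + 0 + 6 = 26


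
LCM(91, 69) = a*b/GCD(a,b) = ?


GCD(91, 69) = 1
LCM = 91*69/1 = 6279/1 = 6279

LCM = 6279


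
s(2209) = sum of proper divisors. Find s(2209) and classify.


Proper divisors: 1, 47
Sum = 1 + 47 = 48
48 < 2209 → deficient

s(2209) = 48 (deficient)


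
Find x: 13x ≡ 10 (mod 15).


GCD(13, 15) = 1, unique solution
a^(-1) mod 15 = 7
x = 7 * 10 mod 15 = 10

x ≡ 10 (mod 15)


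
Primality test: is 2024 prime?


2024 / 2 = 1012 (exact division)
2024 is NOT prime.

No, 2024 is not prime


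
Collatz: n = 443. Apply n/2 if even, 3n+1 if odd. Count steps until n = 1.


443 → 1330 → 665 → 1996 → 998 → 499 → 1498 → 749 → 2248 → 1124 → 562 → 281 → 844 → 422 → 211 → 634 → 317 → 952 → 476 → 238 → 119 → 358 → 179 → 538 → 269 → 808 → 404 → 202 → 101 → 304 → 152 → 76 → 38 → 19 → 58 → 29 → 88 → 44 → 22 → 11 → 34 → 17 → 52 → 26 → 13 → 40 → 20 → 10 → 5 → 16 → 8 → 4 → 2 → 1
Total steps = 53

53 steps


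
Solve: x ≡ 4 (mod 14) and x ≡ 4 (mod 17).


M = 14*17 = 238
M1 = M/14 = 17, M2 = M/17 = 14
M1^(-1) mod 14 = 5, M2^(-1) mod 17 = 11
x = 4*17*5 + 4*14*11 = 956
956 mod 238 = 4
Check: 4 mod 14 = 4 ✓, 4 mod 17 = 4 ✓

x ≡ 4 (mod 238)


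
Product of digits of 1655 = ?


1 × 6 × 5 × 5 = 150


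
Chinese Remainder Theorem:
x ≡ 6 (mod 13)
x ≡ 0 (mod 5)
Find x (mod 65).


M = 13*5 = 65
M1 = M/13 = 5, M2 = M/5 = 13
M1^(-1) mod 13 = 8, M2^(-1) mod 5 = 2
x = 6*5*8 + 0*13*2 = 240
240 mod 65 = 45
Check: 45 mod 13 = 6 ✓, 45 mod 5 = 0 ✓

x ≡ 45 (mod 65)


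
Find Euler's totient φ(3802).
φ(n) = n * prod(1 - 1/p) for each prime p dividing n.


3802 = 2 × 1901
Prime factors: 2, 1901
φ(3802) = 3802 × (1-1/2) × (1-1/1901)
= 3802 × 1/2 × 1900/1901 = 1900

φ(3802) = 1900


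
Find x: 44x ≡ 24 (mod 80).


GCD(44, 80) = 4 divides 24
Divide: 11x ≡ 6 (mod 20)
x ≡ 6 (mod 20)


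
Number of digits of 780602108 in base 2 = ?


780602108 in base 2 = 101110100001110000101011111100
Number of digits = 30

30 digits (base 2)


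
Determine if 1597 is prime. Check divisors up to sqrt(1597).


Check divisors up to sqrt(1597) = 39.9625
No divisors found.
1597 is prime.

Yes, 1597 is prime


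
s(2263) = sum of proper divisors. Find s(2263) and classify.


Proper divisors: 1, 31, 73
Sum = 1 + 31 + 73 = 105
105 < 2263 → deficient

s(2263) = 105 (deficient)


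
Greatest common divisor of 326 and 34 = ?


326 = 9 * 34 + 20
34 = 1 * 20 + 14
20 = 1 * 14 + 6
14 = 2 * 6 + 2
6 = 3 * 2 + 0
GCD = 2


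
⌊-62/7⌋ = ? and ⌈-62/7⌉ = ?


-62/7 = -8.8571
floor = -9
ceil = -8

floor = -9, ceil = -8


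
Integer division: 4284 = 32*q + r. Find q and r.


4284 = 32 * 133 + 28
Check: 4256 + 28 = 4284

q = 133, r = 28


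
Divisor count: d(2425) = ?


2425 = 5^2 × 97^1
d(2425) = (2+1) × (1+1) = 6

6 divisors


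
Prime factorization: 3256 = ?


3256 / 2 = 1628
1628 / 2 = 814
814 / 2 = 407
407 / 11 = 37
37 / 37 = 1
3256 = 2^3 × 11 × 37


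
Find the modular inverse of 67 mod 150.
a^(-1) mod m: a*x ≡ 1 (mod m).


Use the extended Euclidean algorithm on (150, 67); each row r = 150*s + 67*t:
r=150, s=1, t=0
r=67, s=0, t=1
q=2: r=16, s=1, t=-2   [150*(1) + 67*(-2) = 16]
q=4: r=3, s=-4, t=9   [150*(-4) + 67*(9) = 3]
q=5: r=1, s=21, t=-47   [150*(21) + 67*(-47) = 1]
q=3: r=0, s=-67, t=150   [150*(-67) + 67*(150) = 0]
GCD = 1 with t = -47, so 67*(-47) ≡ 1 (mod 150)
Inverse = -47 mod 150 = 103
Check: 67 * 103 = 6901 ≡ 1 (mod 150)

67^(-1) ≡ 103 (mod 150)


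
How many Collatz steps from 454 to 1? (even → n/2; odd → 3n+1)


454 → 227 → 682 → 341 → 1024 → 512 → 256 → 128 → 64 → 32 → 16 → 8 → 4 → 2 → 1
Total steps = 14

14 steps


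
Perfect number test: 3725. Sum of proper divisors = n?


Proper divisors of 3725: 1, 5, 25, 149, 745
Sum = 1 + 5 + 25 + 149 + 745 = 925

No, 3725 is not perfect (925 ≠ 3725)


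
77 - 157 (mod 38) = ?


77 - 157 = -80
-80 mod 38 = 34


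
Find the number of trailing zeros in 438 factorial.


floor(438/5) = 87
floor(438/25) = 17
floor(438/125) = 3
Total = 107

107 trailing zeros


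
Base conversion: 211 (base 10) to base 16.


211 (base 10) = 211 (decimal)
211 (decimal) = D3 (base 16)


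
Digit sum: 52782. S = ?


5 + 2 + 7 + 8 + 2 = 24


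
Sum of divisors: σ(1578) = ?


Divisors of 1578: 1, 2, 3, 6, 263, 526, 789, 1578
Sum = 1 + 2 + 3 + 6 + 263 + 526 + 789 + 1578 = 3168

σ(1578) = 3168


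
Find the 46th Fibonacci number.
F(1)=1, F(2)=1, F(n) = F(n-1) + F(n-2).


Sequence: 1, 1, 2, 3, 5, 8, 13, 21, 34, 55, 89, 144, 233, 377, 610, 987, 1597, 2584, 4181, 6765, 10946, 17711, 28657, 46368, 75025, 121393, 196418, 317811, 514229, 832040, 1346269, 2178309, 3524578, 5702887, 9227465, 14930352, 24157817, 39088169, 63245986, 102334155, 165580141, 267914296, 433494437, 701408733, 1134903170, 1836311903
F(46) = 1836311903


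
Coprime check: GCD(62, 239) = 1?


Euclidean algorithm:
239 = 3 * 62 + 53
62 = 1 * 53 + 9
53 = 5 * 9 + 8
9 = 1 * 8 + 1
8 = 8 * 1 + 0
GCD(62, 239) = 1

Yes, coprime (GCD = 1)


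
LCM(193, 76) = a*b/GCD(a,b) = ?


GCD(193, 76) = 1
LCM = 193*76/1 = 14668/1 = 14668

LCM = 14668


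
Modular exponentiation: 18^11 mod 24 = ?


18^1 mod 24 = 18
18^2 mod 24 = 12
18^3 mod 24 = 0
18^4 mod 24 = 0
18^5 mod 24 = 0
18^6 mod 24 = 0
18^7 mod 24 = 0
18^8 mod 24 = 0
18^9 mod 24 = 0
18^10 mod 24 = 0
18^11 mod 24 = 0


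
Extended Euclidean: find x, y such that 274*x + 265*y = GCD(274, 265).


Tabular extended Euclidean (each row: r = 274*s + 265*t):
r=274, s=1, t=0
r=265, s=0, t=1
q=1: r=9, s=1, t=-1   [274*(1) + 265*(-1) = 9]
q=29: r=4, s=-29, t=30   [274*(-29) + 265*(30) = 4]
q=2: r=1, s=59, t=-61   [274*(59) + 265*(-61) = 1]
q=4: r=0, s=-265, t=274   [274*(-265) + 265*(274) = 0]
GCD = 1; from the row with r=1: x=59, y=-61
Check: 274*(59) + 265*(-61) = 16166 - 16165 = 1

GCD = 1, x = 59, y = -61


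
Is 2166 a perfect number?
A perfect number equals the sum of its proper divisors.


Proper divisors of 2166: 1, 2, 3, 6, 19, 38, 57, 114, 361, 722, 1083
Sum = 1 + 2 + 3 + 6 + 19 + 38 + 57 + 114 + 361 + 722 + 1083 = 2406

No, 2166 is not perfect (2406 ≠ 2166)


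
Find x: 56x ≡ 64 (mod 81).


GCD(56, 81) = 1, unique solution
a^(-1) mod 81 = 68
x = 68 * 64 mod 81 = 59

x ≡ 59 (mod 81)


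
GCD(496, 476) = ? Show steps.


496 = 1 * 476 + 20
476 = 23 * 20 + 16
20 = 1 * 16 + 4
16 = 4 * 4 + 0
GCD = 4


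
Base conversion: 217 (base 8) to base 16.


217 (base 8) = 143 (decimal)
143 (decimal) = 8F (base 16)


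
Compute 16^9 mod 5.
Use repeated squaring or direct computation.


16^1 mod 5 = 1
16^2 mod 5 = 1
16^3 mod 5 = 1
16^4 mod 5 = 1
16^5 mod 5 = 1
16^6 mod 5 = 1
16^7 mod 5 = 1
16^8 mod 5 = 1
16^9 mod 5 = 1


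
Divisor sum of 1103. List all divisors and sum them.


Divisors of 1103: 1, 1103
Sum = 1 + 1103 = 1104

σ(1103) = 1104


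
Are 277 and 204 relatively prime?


Euclidean algorithm:
277 = 1 * 204 + 73
204 = 2 * 73 + 58
73 = 1 * 58 + 15
58 = 3 * 15 + 13
15 = 1 * 13 + 2
13 = 6 * 2 + 1
2 = 2 * 1 + 0
GCD(277, 204) = 1

Yes, coprime (GCD = 1)


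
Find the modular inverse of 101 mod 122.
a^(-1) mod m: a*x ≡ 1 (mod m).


Use the extended Euclidean algorithm on (122, 101); each row r = 122*s + 101*t:
r=122, s=1, t=0
r=101, s=0, t=1
q=1: r=21, s=1, t=-1   [122*(1) + 101*(-1) = 21]
q=4: r=17, s=-4, t=5   [122*(-4) + 101*(5) = 17]
q=1: r=4, s=5, t=-6   [122*(5) + 101*(-6) = 4]
q=4: r=1, s=-24, t=29   [122*(-24) + 101*(29) = 1]
q=4: r=0, s=101, t=-122   [122*(101) + 101*(-122) = 0]
GCD = 1 with t = 29, so 101*(29) ≡ 1 (mod 122)
Inverse = 29 mod 122 = 29
Check: 101 * 29 = 2929 ≡ 1 (mod 122)

101^(-1) ≡ 29 (mod 122)


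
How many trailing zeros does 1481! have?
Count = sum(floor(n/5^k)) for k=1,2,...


floor(1481/5) = 296
floor(1481/25) = 59
floor(1481/125) = 11
floor(1481/625) = 2
Total = 368

368 trailing zeros


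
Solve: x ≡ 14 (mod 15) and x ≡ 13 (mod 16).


M = 15*16 = 240
M1 = M/15 = 16, M2 = M/16 = 15
M1^(-1) mod 15 = 1, M2^(-1) mod 16 = 15
x = 14*16*1 + 13*15*15 = 3149
3149 mod 240 = 29
Check: 29 mod 15 = 14 ✓, 29 mod 16 = 13 ✓

x ≡ 29 (mod 240)


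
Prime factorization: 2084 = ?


2084 / 2 = 1042
1042 / 2 = 521
521 / 521 = 1
2084 = 2^2 × 521


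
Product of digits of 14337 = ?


1 × 4 × 3 × 3 × 7 = 252


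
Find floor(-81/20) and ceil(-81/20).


-81/20 = -4.0500
floor = -5
ceil = -4

floor = -5, ceil = -4


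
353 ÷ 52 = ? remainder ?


353 = 52 * 6 + 41
Check: 312 + 41 = 353

q = 6, r = 41


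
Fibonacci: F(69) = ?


Sequence: 1, 1, 2, 3, 5, 8, 13, 21, 34, 55, 89, 144, 233, 377, 610, 987, 1597, 2584, 4181, 6765, 10946, 17711, 28657, 46368, 75025, 121393, 196418, 317811, 514229, 832040, 1346269, 2178309, 3524578, 5702887, 9227465, 14930352, 24157817, 39088169, 63245986, 102334155, 165580141, 267914296, 433494437, 701408733, 1134903170, 1836311903, 2971215073, 4807526976, 7778742049, 12586269025, 20365011074, 32951280099, 53316291173, 86267571272, 139583862445, 225851433717, 365435296162, 591286729879, 956722026041, 1548008755920, 2504730781961, 4052739537881, 6557470319842, 10610209857723, 17167680177565, 27777890035288, 44945570212853, 72723460248141, 117669030460994
F(69) = 117669030460994


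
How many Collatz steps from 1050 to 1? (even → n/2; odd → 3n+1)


1050 → 525 → 1576 → 788 → 394 → 197 → 592 → 296 → 148 → 74 → 37 → 112 → 56 → 28 → 14 → 7 → 22 → 11 → 34 → 17 → 52 → 26 → 13 → 40 → 20 → 10 → 5 → 16 → 8 → 4 → 2 → 1
Total steps = 31

31 steps


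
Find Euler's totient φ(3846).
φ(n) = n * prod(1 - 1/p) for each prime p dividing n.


3846 = 2 × 3 × 641
Prime factors: 2, 3, 641
φ(3846) = 3846 × (1-1/2) × (1-1/3) × (1-1/641)
= 3846 × 1/2 × 2/3 × 640/641 = 1280

φ(3846) = 1280


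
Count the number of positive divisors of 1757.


1757 = 7^1 × 251^1
d(1757) = (1+1) × (1+1) = 4

4 divisors


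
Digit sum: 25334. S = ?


2 + 5 + 3 + 3 + 4 = 17


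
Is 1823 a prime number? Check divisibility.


Check divisors up to sqrt(1823) = 42.6966
No divisors found.
1823 is prime.

Yes, 1823 is prime


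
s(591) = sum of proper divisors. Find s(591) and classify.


Proper divisors: 1, 3, 197
Sum = 1 + 3 + 197 = 201
201 < 591 → deficient

s(591) = 201 (deficient)


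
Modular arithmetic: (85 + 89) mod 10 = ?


85 + 89 = 174
174 mod 10 = 4


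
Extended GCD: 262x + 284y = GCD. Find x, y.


Tabular extended Euclidean (each row: r = 262*s + 284*t):
r=262, s=1, t=0
r=284, s=0, t=1
q=0: r=262, s=1, t=0   [262*(1) + 284*(0) = 262]
q=1: r=22, s=-1, t=1   [262*(-1) + 284*(1) = 22]
q=11: r=20, s=12, t=-11   [262*(12) + 284*(-11) = 20]
q=1: r=2, s=-13, t=12   [262*(-13) + 284*(12) = 2]
q=10: r=0, s=142, t=-131   [262*(142) + 284*(-131) = 0]
GCD = 2; from the row with r=2: x=-13, y=12
Check: 262*(-13) + 284*(12) = -3406 + 3408 = 2

GCD = 2, x = -13, y = 12


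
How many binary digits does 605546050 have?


605546050 in base 2 = 100100000101111110011001000010
Number of digits = 30

30 digits (base 2)


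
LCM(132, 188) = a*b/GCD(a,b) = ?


GCD(132, 188) = 4
LCM = 132*188/4 = 24816/4 = 6204

LCM = 6204


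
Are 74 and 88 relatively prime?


Euclidean algorithm:
88 = 1 * 74 + 14
74 = 5 * 14 + 4
14 = 3 * 4 + 2
4 = 2 * 2 + 0
GCD(74, 88) = 2

No, not coprime (GCD = 2)


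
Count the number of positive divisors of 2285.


2285 = 5^1 × 457^1
d(2285) = (1+1) × (1+1) = 4

4 divisors


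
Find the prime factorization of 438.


438 / 2 = 219
219 / 3 = 73
73 / 73 = 1
438 = 2 × 3 × 73


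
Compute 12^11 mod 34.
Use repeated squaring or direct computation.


12^1 mod 34 = 12
12^2 mod 34 = 8
12^3 mod 34 = 28
12^4 mod 34 = 30
12^5 mod 34 = 20
12^6 mod 34 = 2
12^7 mod 34 = 24
12^8 mod 34 = 16
12^9 mod 34 = 22
12^10 mod 34 = 26
12^11 mod 34 = 6


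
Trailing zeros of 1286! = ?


floor(1286/5) = 257
floor(1286/25) = 51
floor(1286/125) = 10
floor(1286/625) = 2
Total = 320

320 trailing zeros


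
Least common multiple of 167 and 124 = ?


GCD(167, 124) = 1
LCM = 167*124/1 = 20708/1 = 20708

LCM = 20708


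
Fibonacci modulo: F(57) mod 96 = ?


F(k) mod 96 for k=1..57:
1, 1, 2, 3, 5, 8, 13, 21, 34, 55, 89, 48, 41, 89, 34, 27, 61, 88, 53, 45, 2, 47, 49, 0, 49, 49, 2, 51, 53, 8, 61, 69, 34, 7, 41, 48, 89, 41, 34, 75, 13, 88, 5, 93, 2, 95, 1, 0, 1, 1, 2, 3, 5, 8, 13, 21, 34
F(57) mod 96 = 34


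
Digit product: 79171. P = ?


7 × 9 × 1 × 7 × 1 = 441


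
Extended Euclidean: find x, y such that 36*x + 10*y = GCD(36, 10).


Tabular extended Euclidean (each row: r = 36*s + 10*t):
r=36, s=1, t=0
r=10, s=0, t=1
q=3: r=6, s=1, t=-3   [36*(1) + 10*(-3) = 6]
q=1: r=4, s=-1, t=4   [36*(-1) + 10*(4) = 4]
q=1: r=2, s=2, t=-7   [36*(2) + 10*(-7) = 2]
q=2: r=0, s=-5, t=18   [36*(-5) + 10*(18) = 0]
GCD = 2; from the row with r=2: x=2, y=-7
Check: 36*(2) + 10*(-7) = 72 - 70 = 2

GCD = 2, x = 2, y = -7


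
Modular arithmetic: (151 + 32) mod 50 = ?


151 + 32 = 183
183 mod 50 = 33


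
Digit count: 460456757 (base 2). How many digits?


460456757 in base 2 = 11011011100100000001100110101
Number of digits = 29

29 digits (base 2)


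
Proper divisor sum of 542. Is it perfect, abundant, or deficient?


Proper divisors: 1, 2, 271
Sum = 1 + 2 + 271 = 274
274 < 542 → deficient

s(542) = 274 (deficient)


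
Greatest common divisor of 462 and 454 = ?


462 = 1 * 454 + 8
454 = 56 * 8 + 6
8 = 1 * 6 + 2
6 = 3 * 2 + 0
GCD = 2


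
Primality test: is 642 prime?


642 / 2 = 321 (exact division)
642 is NOT prime.

No, 642 is not prime


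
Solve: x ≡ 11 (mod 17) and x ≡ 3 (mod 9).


M = 17*9 = 153
M1 = M/17 = 9, M2 = M/9 = 17
M1^(-1) mod 17 = 2, M2^(-1) mod 9 = 8
x = 11*9*2 + 3*17*8 = 606
606 mod 153 = 147
Check: 147 mod 17 = 11 ✓, 147 mod 9 = 3 ✓

x ≡ 147 (mod 153)


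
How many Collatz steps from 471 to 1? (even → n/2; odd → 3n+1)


471 → 1414 → 707 → 2122 → 1061 → 3184 → 1592 → 796 → 398 → 199 → 598 → 299 → 898 → 449 → 1348 → 674 → 337 → 1012 → 506 → 253 → 760 → 380 → 190 → 95 → 286 → 143 → 430 → 215 → 646 → 323 → 970 → 485 → 1456 → 728 → 364 → 182 → 91 → 274 → 137 → 412 → 206 → 103 → 310 → 155 → 466 → 233 → 700 → 350 → 175 → 526 → 263 → 790 → 395 → 1186 → 593 → 1780 → 890 → 445 → 1336 → 668 → 334 → 167 → 502 → 251 → 754 → 377 → 1132 → 566 → 283 → 850 → 425 → 1276 → 638 → 319 → 958 → 479 → 1438 → 719 → 2158 → 1079 → 3238 → 1619 → 4858 → 2429 → 7288 → 3644 → 1822 → 911 → 2734 → 1367 → 4102 → 2051 → 6154 → 3077 → 9232 → 4616 → 2308 → 1154 → 577 → 1732 → 866 → 433 → 1300 → 650 → 325 → 976 → 488 → 244 → 122 → 61 → 184 → 92 → 46 → 23 → 70 → 35 → 106 → 53 → 160 → 80 → 40 → 20 → 10 → 5 → 16 → 8 → 4 → 2 → 1
Total steps = 128

128 steps


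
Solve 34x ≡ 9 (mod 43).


GCD(34, 43) = 1, unique solution
a^(-1) mod 43 = 19
x = 19 * 9 mod 43 = 42

x ≡ 42 (mod 43)


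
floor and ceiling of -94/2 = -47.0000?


-94/2 = -47.0000
floor = -47
ceil = -47

floor = -47, ceil = -47


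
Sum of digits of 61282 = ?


6 + 1 + 2 + 8 + 2 = 19


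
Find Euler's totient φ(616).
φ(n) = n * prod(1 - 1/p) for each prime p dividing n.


616 = 2^3 × 7 × 11
Prime factors: 2, 7, 11
φ(616) = 616 × (1-1/2) × (1-1/7) × (1-1/11)
= 616 × 1/2 × 6/7 × 10/11 = 240

φ(616) = 240


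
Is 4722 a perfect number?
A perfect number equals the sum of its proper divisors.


Proper divisors of 4722: 1, 2, 3, 6, 787, 1574, 2361
Sum = 1 + 2 + 3 + 6 + 787 + 1574 + 2361 = 4734

No, 4722 is not perfect (4734 ≠ 4722)


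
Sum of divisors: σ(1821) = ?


Divisors of 1821: 1, 3, 607, 1821
Sum = 1 + 3 + 607 + 1821 = 2432

σ(1821) = 2432


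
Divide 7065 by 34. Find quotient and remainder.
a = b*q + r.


7065 = 34 * 207 + 27
Check: 7038 + 27 = 7065

q = 207, r = 27


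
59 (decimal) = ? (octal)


59 (base 10) = 59 (decimal)
59 (decimal) = 73 (base 8)


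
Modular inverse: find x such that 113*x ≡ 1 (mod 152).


Use the extended Euclidean algorithm on (152, 113); each row r = 152*s + 113*t:
r=152, s=1, t=0
r=113, s=0, t=1
q=1: r=39, s=1, t=-1   [152*(1) + 113*(-1) = 39]
q=2: r=35, s=-2, t=3   [152*(-2) + 113*(3) = 35]
q=1: r=4, s=3, t=-4   [152*(3) + 113*(-4) = 4]
q=8: r=3, s=-26, t=35   [152*(-26) + 113*(35) = 3]
q=1: r=1, s=29, t=-39   [152*(29) + 113*(-39) = 1]
q=3: r=0, s=-113, t=152   [152*(-113) + 113*(152) = 0]
GCD = 1 with t = -39, so 113*(-39) ≡ 1 (mod 152)
Inverse = -39 mod 152 = 113
Check: 113 * 113 = 12769 ≡ 1 (mod 152)

113^(-1) ≡ 113 (mod 152)


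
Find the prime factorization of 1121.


1121 / 19 = 59
59 / 59 = 1
1121 = 19 × 59


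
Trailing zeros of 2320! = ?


floor(2320/5) = 464
floor(2320/25) = 92
floor(2320/125) = 18
floor(2320/625) = 3
Total = 577

577 trailing zeros


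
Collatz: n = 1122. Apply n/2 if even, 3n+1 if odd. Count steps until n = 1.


1122 → 561 → 1684 → 842 → 421 → 1264 → 632 → 316 → 158 → 79 → 238 → 119 → 358 → 179 → 538 → 269 → 808 → 404 → 202 → 101 → 304 → 152 → 76 → 38 → 19 → 58 → 29 → 88 → 44 → 22 → 11 → 34 → 17 → 52 → 26 → 13 → 40 → 20 → 10 → 5 → 16 → 8 → 4 → 2 → 1
Total steps = 44

44 steps


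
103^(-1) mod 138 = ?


Use the extended Euclidean algorithm on (138, 103); each row r = 138*s + 103*t:
r=138, s=1, t=0
r=103, s=0, t=1
q=1: r=35, s=1, t=-1   [138*(1) + 103*(-1) = 35]
q=2: r=33, s=-2, t=3   [138*(-2) + 103*(3) = 33]
q=1: r=2, s=3, t=-4   [138*(3) + 103*(-4) = 2]
q=16: r=1, s=-50, t=67   [138*(-50) + 103*(67) = 1]
q=2: r=0, s=103, t=-138   [138*(103) + 103*(-138) = 0]
GCD = 1 with t = 67, so 103*(67) ≡ 1 (mod 138)
Inverse = 67 mod 138 = 67
Check: 103 * 67 = 6901 ≡ 1 (mod 138)

103^(-1) ≡ 67 (mod 138)


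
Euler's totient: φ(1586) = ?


1586 = 2 × 13 × 61
Prime factors: 2, 13, 61
φ(1586) = 1586 × (1-1/2) × (1-1/13) × (1-1/61)
= 1586 × 1/2 × 12/13 × 60/61 = 720

φ(1586) = 720


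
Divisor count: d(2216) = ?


2216 = 2^3 × 277^1
d(2216) = (3+1) × (1+1) = 8

8 divisors


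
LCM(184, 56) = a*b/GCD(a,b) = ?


GCD(184, 56) = 8
LCM = 184*56/8 = 10304/8 = 1288

LCM = 1288


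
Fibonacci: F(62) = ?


Sequence: 1, 1, 2, 3, 5, 8, 13, 21, 34, 55, 89, 144, 233, 377, 610, 987, 1597, 2584, 4181, 6765, 10946, 17711, 28657, 46368, 75025, 121393, 196418, 317811, 514229, 832040, 1346269, 2178309, 3524578, 5702887, 9227465, 14930352, 24157817, 39088169, 63245986, 102334155, 165580141, 267914296, 433494437, 701408733, 1134903170, 1836311903, 2971215073, 4807526976, 7778742049, 12586269025, 20365011074, 32951280099, 53316291173, 86267571272, 139583862445, 225851433717, 365435296162, 591286729879, 956722026041, 1548008755920, 2504730781961, 4052739537881
F(62) = 4052739537881


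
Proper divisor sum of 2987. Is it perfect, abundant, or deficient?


Proper divisors: 1, 29, 103
Sum = 1 + 29 + 103 = 133
133 < 2987 → deficient

s(2987) = 133 (deficient)


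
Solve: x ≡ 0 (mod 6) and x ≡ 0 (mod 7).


M = 6*7 = 42
M1 = M/6 = 7, M2 = M/7 = 6
M1^(-1) mod 6 = 1, M2^(-1) mod 7 = 6
x = 0*7*1 + 0*6*6 = 0
0 mod 42 = 0
Check: 0 mod 6 = 0 ✓, 0 mod 7 = 0 ✓

x ≡ 0 (mod 42)


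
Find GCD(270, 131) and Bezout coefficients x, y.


Tabular extended Euclidean (each row: r = 270*s + 131*t):
r=270, s=1, t=0
r=131, s=0, t=1
q=2: r=8, s=1, t=-2   [270*(1) + 131*(-2) = 8]
q=16: r=3, s=-16, t=33   [270*(-16) + 131*(33) = 3]
q=2: r=2, s=33, t=-68   [270*(33) + 131*(-68) = 2]
q=1: r=1, s=-49, t=101   [270*(-49) + 131*(101) = 1]
q=2: r=0, s=131, t=-270   [270*(131) + 131*(-270) = 0]
GCD = 1; from the row with r=1: x=-49, y=101
Check: 270*(-49) + 131*(101) = -13230 + 13231 = 1

GCD = 1, x = -49, y = 101


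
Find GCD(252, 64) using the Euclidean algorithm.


252 = 3 * 64 + 60
64 = 1 * 60 + 4
60 = 15 * 4 + 0
GCD = 4


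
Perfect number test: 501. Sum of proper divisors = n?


Proper divisors of 501: 1, 3, 167
Sum = 1 + 3 + 167 = 171

No, 501 is not perfect (171 ≠ 501)


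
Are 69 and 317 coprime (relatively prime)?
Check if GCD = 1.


Euclidean algorithm:
317 = 4 * 69 + 41
69 = 1 * 41 + 28
41 = 1 * 28 + 13
28 = 2 * 13 + 2
13 = 6 * 2 + 1
2 = 2 * 1 + 0
GCD(69, 317) = 1

Yes, coprime (GCD = 1)


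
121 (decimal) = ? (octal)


121 (base 10) = 121 (decimal)
121 (decimal) = 171 (base 8)


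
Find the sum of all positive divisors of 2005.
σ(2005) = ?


Divisors of 2005: 1, 5, 401, 2005
Sum = 1 + 5 + 401 + 2005 = 2412

σ(2005) = 2412


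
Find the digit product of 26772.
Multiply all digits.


2 × 6 × 7 × 7 × 2 = 1176


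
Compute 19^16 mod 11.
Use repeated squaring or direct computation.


19^1 mod 11 = 8
19^2 mod 11 = 9
19^3 mod 11 = 6
19^4 mod 11 = 4
19^5 mod 11 = 10
19^6 mod 11 = 3
19^7 mod 11 = 2
19^8 mod 11 = 5
19^9 mod 11 = 7
19^10 mod 11 = 1
19^11 mod 11 = 8
19^12 mod 11 = 9
19^13 mod 11 = 6
19^14 mod 11 = 4
19^15 mod 11 = 10
19^16 mod 11 = 3


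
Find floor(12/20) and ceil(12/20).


12/20 = 0.6000
floor = 0
ceil = 1

floor = 0, ceil = 1
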